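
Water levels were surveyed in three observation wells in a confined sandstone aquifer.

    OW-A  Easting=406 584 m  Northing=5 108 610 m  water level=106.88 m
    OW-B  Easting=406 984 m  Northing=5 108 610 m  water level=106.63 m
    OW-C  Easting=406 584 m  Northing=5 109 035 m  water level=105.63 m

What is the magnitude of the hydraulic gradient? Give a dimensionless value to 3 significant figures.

∂h/∂x = (106.63 − 106.88) / (406984 − 406584) = -0.0006250
∂h/∂y = (105.63 − 106.88) / (5109035 − 5108610) = -0.002941
|∇h| = √(-0.0006250² + -0.002941²) = 0.003007

0.00301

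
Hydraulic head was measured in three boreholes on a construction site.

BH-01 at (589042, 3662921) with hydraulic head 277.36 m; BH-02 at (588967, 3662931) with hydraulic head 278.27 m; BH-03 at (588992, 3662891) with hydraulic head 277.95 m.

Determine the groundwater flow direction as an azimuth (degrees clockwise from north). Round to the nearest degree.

Differences from BH-01: to BH-02 (Δx, Δy, Δh) = (-75, 10, +0.91); to BH-03 = (-50, -30, +0.59).
Determinant of the coordinate differences = (-75)·(-30) − (-50)·10 = 2750.
∂h/∂x = [(+0.91)·(-30) − (+0.59)·10] / 2750 = -0.01207
∂h/∂y = [(-75)·(+0.59) − (-50)·(+0.91)] / 2750 = +0.0004545
Flow direction (−∇h) has components (+0.01207 E, -0.0004545 N).
Azimuth = atan2(E, N) = atan2(+0.01207, -0.0004545) = 92.2° ≈ 092°.

092°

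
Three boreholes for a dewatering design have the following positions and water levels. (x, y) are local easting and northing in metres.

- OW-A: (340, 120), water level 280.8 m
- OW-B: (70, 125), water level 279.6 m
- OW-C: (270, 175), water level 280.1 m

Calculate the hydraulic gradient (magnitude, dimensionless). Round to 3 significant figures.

With h = a·x + b·y + c and OW-A as origin, the differences give:
  (-270)·a + 5·b = -1.2
  (-70)·a + 55·b = -0.7
Eliminate b (×55 and ×5, subtract): -14500·a = -62.50 → a = ∂h/∂x = +0.004310
Back-substitute: b = ∂h/∂y = -0.007241.
|∇h| = √(0.004310² + -0.007241²) = 0.008427

0.00843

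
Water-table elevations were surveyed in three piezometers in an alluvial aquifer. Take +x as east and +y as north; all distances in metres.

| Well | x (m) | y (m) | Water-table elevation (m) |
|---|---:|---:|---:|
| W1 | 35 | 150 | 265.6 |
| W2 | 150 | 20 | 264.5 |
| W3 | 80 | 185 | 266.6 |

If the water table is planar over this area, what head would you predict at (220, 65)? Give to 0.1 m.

Taking W1 as reference: W2−W1 = (115, -130, -1.1); W3−W1 = (45, 35, +1.0).
Solve a·Δx + b·Δy = Δh: det = 115·35 − 45·(-130) = 9875.
∂h/∂x = [(-1.1)·35 − (+1.0)·(-130)] / 9875 = +0.009266
∂h/∂y = [115·(+1.0) − 45·(-1.1)] / 9875 = +0.01666
h(220, 65) = 265.6 + (+0.009266)·(185) + (+0.01666)·(-85) = 265.6 +1.714 -1.416 = 265.898 m.

265.9 m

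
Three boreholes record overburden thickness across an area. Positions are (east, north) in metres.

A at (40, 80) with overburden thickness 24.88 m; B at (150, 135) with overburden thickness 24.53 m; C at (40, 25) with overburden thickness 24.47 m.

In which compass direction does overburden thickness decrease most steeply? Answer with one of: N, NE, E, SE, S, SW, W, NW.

With d = a·x + b·y + c and A as origin, the differences give:
  110·a + 55·b = -0.35
  0·a + (-55)·b = -0.41
Eliminate b (×(-55) and ×55, subtract): -6050·a = 41.800 → a = ∂d/∂x = -0.006909
Back-substitute: b = ∂d/∂y = +0.007455.
Steepest decrease is along −∇f = (+0.006909 E, -0.007455 N) → southeast.

SE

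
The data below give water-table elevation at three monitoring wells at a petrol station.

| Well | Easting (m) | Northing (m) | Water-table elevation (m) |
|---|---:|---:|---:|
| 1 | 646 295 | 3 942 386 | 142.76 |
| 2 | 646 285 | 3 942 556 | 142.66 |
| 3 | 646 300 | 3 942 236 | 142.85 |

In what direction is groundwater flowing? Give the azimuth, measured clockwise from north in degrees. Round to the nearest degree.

Taking 1 as reference: 2−1 = (-10, 170, -0.10); 3−1 = (5, -150, +0.09).
Determinant of the coordinate differences = (-10)·(-150) − 5·170 = 650.
∂h/∂x = [(-0.10)·(-150) − (+0.09)·170] / 650 = -0.0004615
∂h/∂y = [(-10)·(+0.09) − 5·(-0.10)] / 650 = -0.0006154
Flow direction (−∇h) has components (+0.0004615 E, +0.0006154 N).
Azimuth = atan2(E, N) = atan2(+0.0004615, +0.0006154) = 36.9° ≈ 037°.

037°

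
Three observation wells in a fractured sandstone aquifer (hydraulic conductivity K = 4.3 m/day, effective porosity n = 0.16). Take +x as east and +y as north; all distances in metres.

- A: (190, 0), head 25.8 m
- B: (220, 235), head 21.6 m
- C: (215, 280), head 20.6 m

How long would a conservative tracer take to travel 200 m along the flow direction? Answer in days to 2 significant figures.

Three-point gradient (reference A): Δ to B = (30, 235, -4.2), Δ to C = (25, 280, -5.2).
∂h/∂x = +0.01822, ∂h/∂y = -0.02020 (det = 2525).
|∇h| = √(0.01822² + -0.02020²) = 0.0272
Seepage velocity v = K·i/n = 4.3 × 0.0272 / 0.16 = 0.731 m/day.
t = 200 / 0.731 = 273.6 days.

270 days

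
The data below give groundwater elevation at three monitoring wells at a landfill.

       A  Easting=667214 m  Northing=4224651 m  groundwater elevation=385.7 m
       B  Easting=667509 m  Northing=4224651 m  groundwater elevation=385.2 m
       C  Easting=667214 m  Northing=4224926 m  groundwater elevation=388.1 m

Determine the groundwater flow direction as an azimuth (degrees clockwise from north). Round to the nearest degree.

∂h/∂x = (385.2 − 385.7) / (667509 − 667214) = -0.001695
∂h/∂y = (388.1 − 385.7) / (4224926 − 4224651) = +0.008727
Flow direction (−∇h) has components (+0.001695 E, -0.008727 N).
Azimuth = atan2(E, N) = atan2(+0.001695, -0.008727) = 169.0° ≈ 169°.

169°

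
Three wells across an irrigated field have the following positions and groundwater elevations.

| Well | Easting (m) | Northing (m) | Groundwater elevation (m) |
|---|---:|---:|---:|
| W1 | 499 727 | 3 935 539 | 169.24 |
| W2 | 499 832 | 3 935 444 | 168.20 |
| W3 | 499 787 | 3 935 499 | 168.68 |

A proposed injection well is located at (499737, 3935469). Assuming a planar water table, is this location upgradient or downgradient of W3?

Taking W1 as reference: W2−W1 = (105, -95, -1.04); W3−W1 = (60, -40, -0.56).
Determinant of the coordinate differences = 105·(-40) − 60·(-95) = 1500.
∂h/∂x = [(-1.04)·(-40) − (-0.56)·(-95)] / 1500 = -0.007733
∂h/∂y = [105·(-0.56) − 60·(-1.04)] / 1500 = +0.002400
Head at (499737, 3935469) = 169.24 + (-0.007733)·(10) + (+0.002400)·(-70) = 168.99 m.
That is higher than the 168.68 m at W3, so the point is upgradient.

upgradient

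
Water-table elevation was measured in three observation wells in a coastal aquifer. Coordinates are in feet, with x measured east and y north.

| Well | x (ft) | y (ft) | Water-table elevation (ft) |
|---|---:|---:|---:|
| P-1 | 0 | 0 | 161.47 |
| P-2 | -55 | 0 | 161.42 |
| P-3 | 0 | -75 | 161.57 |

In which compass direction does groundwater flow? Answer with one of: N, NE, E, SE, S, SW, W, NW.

NW

∂h/∂x = (161.42 − 161.47) / (-55 − 0) = +0.0009091
∂h/∂y = (161.57 − 161.47) / (-75 − 0) = -0.001333
Flow = −∇h = (-0.0009091 east, +0.001333 north), which points northwest.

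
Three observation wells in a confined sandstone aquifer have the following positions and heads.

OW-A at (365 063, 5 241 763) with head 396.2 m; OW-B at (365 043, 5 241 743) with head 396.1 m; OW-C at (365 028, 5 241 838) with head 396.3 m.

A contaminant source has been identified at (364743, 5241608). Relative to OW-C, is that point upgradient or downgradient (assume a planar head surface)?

downgradient

With h = a·x + b·y + c and OW-A as origin, the differences give:
  (-20)·a + (-20)·b = -0.1
  (-35)·a + 75·b = +0.1
Eliminate b (×75 and ×(-20), subtract): -2200·a = -5.50 → a = ∂h/∂x = +0.002500
Back-substitute: b = ∂h/∂y = +0.002500.
Head at (364743, 5241608) = 396.2 + (+0.002500)·(-320) + (+0.002500)·(-155) = 395.01 m.
That is lower than the 396.3 m at OW-C, so the point is downgradient.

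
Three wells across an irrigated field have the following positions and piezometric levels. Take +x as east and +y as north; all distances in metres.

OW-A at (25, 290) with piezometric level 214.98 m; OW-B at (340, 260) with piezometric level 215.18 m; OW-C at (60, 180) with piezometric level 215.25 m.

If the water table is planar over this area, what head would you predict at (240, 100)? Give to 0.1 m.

Differences from OW-A: to OW-B (Δx, Δy, Δh) = (315, -30, +0.20); to OW-C = (35, -110, +0.27).
Solve a·Δx + b·Δy = Δh: det = 315·(-110) − 35·(-30) = -33600.
∂h/∂x = [(+0.20)·(-110) − (+0.27)·(-30)] / -33600 = +0.0004137
∂h/∂y = [315·(+0.27) − 35·(+0.20)] / -33600 = -0.002323
h(240, 100) = 214.98 + (+0.0004137)·(215) + (-0.002323)·(-190) = 214.98 +0.089 +0.441 = 215.510 m.

215.5 m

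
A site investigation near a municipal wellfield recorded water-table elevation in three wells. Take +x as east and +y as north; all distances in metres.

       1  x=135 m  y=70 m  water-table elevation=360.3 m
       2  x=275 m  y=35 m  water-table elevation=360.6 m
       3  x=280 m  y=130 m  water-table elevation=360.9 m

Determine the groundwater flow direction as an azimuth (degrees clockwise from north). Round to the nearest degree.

Differences from 1: to 2 (Δx, Δy, Δh) = (140, -35, +0.3); to 3 = (145, 60, +0.6).
Solve a·Δx + b·Δy = Δh: det = 140·60 − 145·(-35) = 13475.
∂h/∂x = [(+0.3)·60 − (+0.6)·(-35)] / 13475 = +0.002894
∂h/∂y = [140·(+0.6) − 145·(+0.3)] / 13475 = +0.003006
Flow direction (−∇h) has components (-0.002894 E, -0.003006 N).
Azimuth = atan2(E, N) = atan2(-0.002894, -0.003006) = 223.9° ≈ 224°.

224°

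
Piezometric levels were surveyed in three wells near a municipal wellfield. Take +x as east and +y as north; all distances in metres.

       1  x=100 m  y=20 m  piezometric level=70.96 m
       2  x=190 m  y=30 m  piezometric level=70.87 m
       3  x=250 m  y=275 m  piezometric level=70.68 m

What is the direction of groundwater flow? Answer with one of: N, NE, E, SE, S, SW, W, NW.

NE

Taking 1 as reference: 2−1 = (90, 10, -0.09); 3−1 = (150, 255, -0.28).
Determinant of the coordinate differences = 90·255 − 150·10 = 21450.
∂h/∂x = [(-0.09)·255 − (-0.28)·10] / 21450 = -0.0009394
∂h/∂y = [90·(-0.28) − 150·(-0.09)] / 21450 = -0.0005455
Flow = −∇h = (+0.0009394 east, +0.0005455 north), which points northeast.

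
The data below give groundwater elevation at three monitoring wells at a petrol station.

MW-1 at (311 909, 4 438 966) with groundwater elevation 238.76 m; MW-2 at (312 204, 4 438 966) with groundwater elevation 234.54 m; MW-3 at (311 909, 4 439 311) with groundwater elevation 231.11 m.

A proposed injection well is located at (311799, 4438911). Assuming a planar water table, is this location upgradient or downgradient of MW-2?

∂h/∂x = (234.54 − 238.76) / (312204 − 311909) = -0.01431
∂h/∂y = (231.11 − 238.76) / (4439311 − 4438966) = -0.02217
Head at (311799, 4438911) = 238.76 + (-0.01431)·(-110) + (-0.02217)·(-55) = 241.55 m.
That is higher than the 234.54 m at MW-2, so the point is upgradient.

upgradient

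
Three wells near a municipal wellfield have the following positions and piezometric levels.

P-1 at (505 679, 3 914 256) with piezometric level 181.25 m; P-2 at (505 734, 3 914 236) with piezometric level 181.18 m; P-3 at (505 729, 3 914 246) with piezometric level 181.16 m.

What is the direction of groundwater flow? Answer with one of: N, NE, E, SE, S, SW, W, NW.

With h = a·x + b·y + c and P-1 as origin, the differences give:
  55·a + (-20)·b = -0.07
  50·a + (-10)·b = -0.09
Eliminate b (×(-10) and ×(-20), subtract): 450·a = -1.100 → a = ∂h/∂x = -0.002444
Back-substitute: b = ∂h/∂y = -0.003222.
Flow = −∇h = (+0.002444 east, +0.003222 north), which points northeast.

NE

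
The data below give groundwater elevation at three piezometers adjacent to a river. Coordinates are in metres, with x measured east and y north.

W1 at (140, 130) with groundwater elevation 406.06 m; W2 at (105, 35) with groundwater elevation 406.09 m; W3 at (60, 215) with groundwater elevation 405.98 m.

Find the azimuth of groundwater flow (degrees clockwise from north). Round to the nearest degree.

316°

Taking W1 as reference: W2−W1 = (-35, -95, +0.03); W3−W1 = (-80, 85, -0.08).
Determinant of the coordinate differences = (-35)·85 − (-80)·(-95) = -10575.
∂h/∂x = [(+0.03)·85 − (-0.08)·(-95)] / -10575 = +0.0004775
∂h/∂y = [(-35)·(-0.08) − (-80)·(+0.03)] / -10575 = -0.0004917
Flow direction (−∇h) has components (-0.0004775 E, +0.0004917 N).
Azimuth = atan2(E, N) = atan2(-0.0004775, +0.0004917) = 315.8° ≈ 316°.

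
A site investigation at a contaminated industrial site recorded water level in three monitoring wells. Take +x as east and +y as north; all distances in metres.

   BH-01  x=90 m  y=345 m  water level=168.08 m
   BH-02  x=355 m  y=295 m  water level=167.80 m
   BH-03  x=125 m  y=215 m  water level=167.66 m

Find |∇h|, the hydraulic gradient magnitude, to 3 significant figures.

0.00314

Differences from BH-01: to BH-02 (Δx, Δy, Δh) = (265, -50, -0.28); to BH-03 = (35, -130, -0.42).
Determinant of the coordinate differences = 265·(-130) − 35·(-50) = -32700.
∂h/∂x = [(-0.28)·(-130) − (-0.42)·(-50)] / -32700 = -0.0004709
∂h/∂y = [265·(-0.42) − 35·(-0.28)] / -32700 = +0.003104
|∇h| = √(-0.0004709² + 0.003104²) = 0.00314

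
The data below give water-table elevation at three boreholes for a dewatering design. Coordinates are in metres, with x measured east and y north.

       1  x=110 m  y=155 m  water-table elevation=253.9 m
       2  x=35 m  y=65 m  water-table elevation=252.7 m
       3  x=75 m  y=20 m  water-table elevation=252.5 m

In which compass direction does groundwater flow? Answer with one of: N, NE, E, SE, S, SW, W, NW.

With h = a·x + b·y + c and 1 as origin, the differences give:
  (-75)·a + (-90)·b = -1.2
  (-35)·a + (-135)·b = -1.4
Eliminate b (×(-135) and ×(-90), subtract): 6975·a = 36.00 → a = ∂h/∂x = +0.005161
Back-substitute: b = ∂h/∂y = +0.009032.
Flow = −∇h = (-0.005161 east, -0.009032 north), which points southwest.

SW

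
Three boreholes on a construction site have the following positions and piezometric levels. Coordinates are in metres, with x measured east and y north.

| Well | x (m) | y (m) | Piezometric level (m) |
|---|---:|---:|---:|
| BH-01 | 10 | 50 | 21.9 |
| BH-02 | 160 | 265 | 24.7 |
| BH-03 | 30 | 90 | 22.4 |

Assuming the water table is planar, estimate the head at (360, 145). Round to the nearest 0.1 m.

23.9 m

Taking BH-01 as reference: BH-02−BH-01 = (150, 215, +2.8); BH-03−BH-01 = (20, 40, +0.5).
Determinant of the coordinate differences = 150·40 − 20·215 = 1700.
∂h/∂x = [(+2.8)·40 − (+0.5)·215] / 1700 = +0.002647
∂h/∂y = [150·(+0.5) − 20·(+2.8)] / 1700 = +0.01118
h(360, 145) = 21.9 + (+0.002647)·(350) + (+0.01118)·(95) = 21.9 +0.926 +1.062 = 23.888 m.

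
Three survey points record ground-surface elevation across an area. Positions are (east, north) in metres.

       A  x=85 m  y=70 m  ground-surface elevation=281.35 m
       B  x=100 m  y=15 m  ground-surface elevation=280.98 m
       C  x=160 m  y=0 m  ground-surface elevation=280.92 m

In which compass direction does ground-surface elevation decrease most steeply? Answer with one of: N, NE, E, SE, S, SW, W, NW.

Three-point gradient (reference A): Δ to B = (15, -55, -0.37), Δ to C = (75, -70, -0.43).
∂z/∂x = +0.0007317, ∂z/∂y = +0.006927 (det = 3075).
Steepest decrease is along −∇f = (-0.0007317 E, -0.006927 N) → south.

S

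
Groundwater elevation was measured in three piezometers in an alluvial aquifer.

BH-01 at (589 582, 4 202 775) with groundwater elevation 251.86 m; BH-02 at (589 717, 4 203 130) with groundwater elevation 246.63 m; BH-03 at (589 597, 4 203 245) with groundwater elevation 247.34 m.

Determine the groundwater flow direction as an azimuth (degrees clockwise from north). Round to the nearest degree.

Three-point gradient (reference BH-01): Δ to BH-02 = (135, 355, -5.23), Δ to BH-03 = (15, 470, -4.52).
∂h/∂x = -0.01468, ∂h/∂y = -0.009148 (det = 58125).
Flow direction (−∇h) has components (+0.01468 E, +0.009148 N).
Azimuth = atan2(E, N) = atan2(+0.01468, +0.009148) = 58.1° ≈ 058°.

058°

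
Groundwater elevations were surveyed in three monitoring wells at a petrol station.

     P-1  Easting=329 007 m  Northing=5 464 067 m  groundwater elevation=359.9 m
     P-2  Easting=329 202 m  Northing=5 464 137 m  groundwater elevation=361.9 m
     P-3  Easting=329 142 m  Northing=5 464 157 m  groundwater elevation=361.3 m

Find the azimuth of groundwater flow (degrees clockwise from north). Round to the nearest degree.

With h = a·x + b·y + c and P-1 as origin, the differences give:
  195·a + 70·b = +2.0
  135·a + 90·b = +1.4
Eliminate b (×90 and ×70, subtract): 8100·a = 82.00 → a = ∂h/∂x = +0.01012
Back-substitute: b = ∂h/∂y = +0.0003704.
Flow direction (−∇h) has components (-0.01012 E, -0.0003704 N).
Azimuth = atan2(E, N) = atan2(-0.01012, -0.0003704) = 267.9° ≈ 268°.

268°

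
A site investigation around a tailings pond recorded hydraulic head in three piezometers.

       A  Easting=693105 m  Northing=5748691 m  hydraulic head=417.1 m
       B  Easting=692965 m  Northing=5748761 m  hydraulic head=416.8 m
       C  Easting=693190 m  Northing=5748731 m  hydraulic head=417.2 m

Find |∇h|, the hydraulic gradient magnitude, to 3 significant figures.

0.00192

Taking A as reference: B−A = (-140, 70, -0.3); C−A = (85, 40, +0.1).
Determinant of the coordinate differences = (-140)·40 − 85·70 = -11550.
∂h/∂x = [(-0.3)·40 − (+0.1)·70] / -11550 = +0.001645
∂h/∂y = [(-140)·(+0.1) − 85·(-0.3)] / -11550 = -0.0009957
|∇h| = √(0.001645² + -0.0009957²) = 0.001923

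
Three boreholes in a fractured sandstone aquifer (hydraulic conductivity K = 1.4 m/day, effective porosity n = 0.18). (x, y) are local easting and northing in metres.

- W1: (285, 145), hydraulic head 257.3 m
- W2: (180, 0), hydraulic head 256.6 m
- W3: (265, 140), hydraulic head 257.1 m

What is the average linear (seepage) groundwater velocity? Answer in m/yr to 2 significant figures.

32 m/yr

Differences from W1: to W2 (Δx, Δy, Δh) = (-105, -145, -0.7); to W3 = (-20, -5, -0.2).
Solve a·Δx + b·Δy = Δh: det = (-105)·(-5) − (-20)·(-145) = -2375.
∂h/∂x = [(-0.7)·(-5) − (-0.2)·(-145)] / -2375 = +0.01074
∂h/∂y = [(-105)·(-0.2) − (-20)·(-0.7)] / -2375 = -0.002947
|∇h| = √(0.01074² + -0.002947²) = 0.01114
Seepage velocity v = K·i/n = 1.4 × 0.01114 / 0.18 = 0.08664 m/day = 31.65 m/yr.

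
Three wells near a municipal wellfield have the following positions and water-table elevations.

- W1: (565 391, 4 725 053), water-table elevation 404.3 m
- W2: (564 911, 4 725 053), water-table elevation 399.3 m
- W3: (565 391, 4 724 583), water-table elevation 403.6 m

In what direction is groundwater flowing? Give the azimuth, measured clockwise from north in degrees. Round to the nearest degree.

∂h/∂x = (399.3 − 404.3) / (564911 − 565391) = +0.01042
∂h/∂y = (403.6 − 404.3) / (4724583 − 4725053) = +0.001489
Flow direction (−∇h) has components (-0.01042 E, -0.001489 N).
Azimuth = atan2(E, N) = atan2(-0.01042, -0.001489) = 261.9° ≈ 262°.

262°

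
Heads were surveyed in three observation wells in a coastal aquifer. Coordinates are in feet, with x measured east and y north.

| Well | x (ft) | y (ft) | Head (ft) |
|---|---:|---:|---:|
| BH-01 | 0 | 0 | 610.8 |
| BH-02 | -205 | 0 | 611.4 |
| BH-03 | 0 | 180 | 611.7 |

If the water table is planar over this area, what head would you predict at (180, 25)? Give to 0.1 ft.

∂h/∂x = (611.4 − 610.8) / (-205 − 0) = -0.002927
∂h/∂y = (611.7 − 610.8) / (180 − 0) = +0.005000
h(180, 25) = 610.8 + (-0.002927)·(180) + (+0.005000)·(25) = 610.8 -0.527 +0.125 = 610.398 ft.

610.4 ft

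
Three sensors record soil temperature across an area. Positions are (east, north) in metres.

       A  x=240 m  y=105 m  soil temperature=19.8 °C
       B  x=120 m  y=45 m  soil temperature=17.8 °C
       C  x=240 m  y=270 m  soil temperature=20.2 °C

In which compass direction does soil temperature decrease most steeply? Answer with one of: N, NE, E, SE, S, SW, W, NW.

W

Differences from A: to B (Δx, Δy, Δh) = (-120, -60, -2.0); to C = (0, 165, +0.4).
Determinant of the coordinate differences = (-120)·165 − 0·(-60) = -19800.
∂T/∂x = [(-2.0)·165 − (+0.4)·(-60)] / -19800 = +0.01545
∂T/∂y = [(-120)·(+0.4) − 0·(-2.0)] / -19800 = +0.002424
Steepest decrease is along −∇f = (-0.01545 E, -0.002424 N) → west.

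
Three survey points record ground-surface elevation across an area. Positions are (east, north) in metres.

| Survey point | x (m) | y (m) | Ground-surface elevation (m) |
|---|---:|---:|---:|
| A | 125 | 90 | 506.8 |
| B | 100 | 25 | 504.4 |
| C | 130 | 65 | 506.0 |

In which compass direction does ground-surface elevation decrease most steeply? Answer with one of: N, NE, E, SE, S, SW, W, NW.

S

With z = a·x + b·y + c and A as origin, the differences give:
  (-25)·a + (-65)·b = -2.4
  5·a + (-25)·b = -0.8
Eliminate b (×(-25) and ×(-65), subtract): 950·a = 8.00 → a = ∂z/∂x = +0.008421
Back-substitute: b = ∂z/∂y = +0.03368.
Steepest decrease is along −∇f = (-0.008421 E, -0.03368 N) → south.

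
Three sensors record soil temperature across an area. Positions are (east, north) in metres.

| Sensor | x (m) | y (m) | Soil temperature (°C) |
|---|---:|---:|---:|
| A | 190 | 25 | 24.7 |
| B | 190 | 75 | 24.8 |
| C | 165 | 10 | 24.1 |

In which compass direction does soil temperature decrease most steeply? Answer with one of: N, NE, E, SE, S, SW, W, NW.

Taking A as reference: B−A = (0, 50, +0.1); C−A = (-25, -15, -0.6).
Determinant of the coordinate differences = 0·(-15) − (-25)·50 = 1250.
∂T/∂x = [(+0.1)·(-15) − (-0.6)·50] / 1250 = +0.02280
∂T/∂y = [0·(-0.6) − (-25)·(+0.1)] / 1250 = +0.002000
Steepest decrease is along −∇f = (-0.02280 E, -0.002000 N) → west.

W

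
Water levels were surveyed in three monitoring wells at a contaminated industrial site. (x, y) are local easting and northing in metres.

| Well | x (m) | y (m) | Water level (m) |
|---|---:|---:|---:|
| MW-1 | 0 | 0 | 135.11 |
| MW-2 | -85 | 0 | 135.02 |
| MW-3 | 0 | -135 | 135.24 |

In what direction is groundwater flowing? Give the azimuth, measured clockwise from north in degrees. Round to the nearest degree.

∂h/∂x = (135.02 − 135.11) / (-85 − 0) = +0.001059
∂h/∂y = (135.24 − 135.11) / (-135 − 0) = -0.0009630
Flow direction (−∇h) has components (-0.001059 E, +0.0009630 N).
Azimuth = atan2(E, N) = atan2(-0.001059, +0.0009630) = 312.3° ≈ 312°.

312°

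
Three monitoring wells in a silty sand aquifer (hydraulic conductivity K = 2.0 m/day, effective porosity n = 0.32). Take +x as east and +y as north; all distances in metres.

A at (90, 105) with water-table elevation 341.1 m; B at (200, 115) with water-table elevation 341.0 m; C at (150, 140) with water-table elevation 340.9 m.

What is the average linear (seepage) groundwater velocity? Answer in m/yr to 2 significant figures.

Taking A as reference: B−A = (110, 10, -0.1); C−A = (60, 35, -0.2).
Solve a·Δx + b·Δy = Δh: det = 110·35 − 60·10 = 3250.
∂h/∂x = [(-0.1)·35 − (-0.2)·10] / 3250 = -0.0004615
∂h/∂y = [110·(-0.2) − 60·(-0.1)] / 3250 = -0.004923
|∇h| = √(-0.0004615² + -0.004923²) = 0.004945
Seepage velocity v = K·i/n = 2.0 × 0.004945 / 0.32 = 0.03091 m/day = 11.29 m/yr.

11 m/yr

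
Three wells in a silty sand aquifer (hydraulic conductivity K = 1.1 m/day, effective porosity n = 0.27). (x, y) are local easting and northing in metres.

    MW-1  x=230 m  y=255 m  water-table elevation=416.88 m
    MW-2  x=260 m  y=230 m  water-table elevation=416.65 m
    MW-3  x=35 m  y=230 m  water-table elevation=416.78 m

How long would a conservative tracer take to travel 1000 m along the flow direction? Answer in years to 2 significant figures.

79 years

Taking MW-1 as reference: MW-2−MW-1 = (30, -25, -0.23); MW-3−MW-1 = (-195, -25, -0.10).
Solve a·Δx + b·Δy = Δh: det = 30·(-25) − (-195)·(-25) = -5625.
∂h/∂x = [(-0.23)·(-25) − (-0.10)·(-25)] / -5625 = -0.0005778
∂h/∂y = [30·(-0.10) − (-195)·(-0.23)] / -5625 = +0.008507
|∇h| = √(-0.0005778² + 0.008507²) = 0.008527
Seepage velocity v = K·i/n = 1.1 × 0.008527 / 0.27 = 0.03474 m/day.
t = 1000 / 0.03474 = 2.879e+04 days = 78.8 years.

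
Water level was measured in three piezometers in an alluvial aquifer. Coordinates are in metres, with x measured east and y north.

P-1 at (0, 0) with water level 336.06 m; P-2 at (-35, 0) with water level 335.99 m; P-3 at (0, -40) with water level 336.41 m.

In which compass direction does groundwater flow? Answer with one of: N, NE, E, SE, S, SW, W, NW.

N

∂h/∂x = (335.99 − 336.06) / (-35 − 0) = +0.002000
∂h/∂y = (336.41 − 336.06) / (-40 − 0) = -0.008750
Flow = −∇h = (-0.002000 east, +0.008750 north), which points north.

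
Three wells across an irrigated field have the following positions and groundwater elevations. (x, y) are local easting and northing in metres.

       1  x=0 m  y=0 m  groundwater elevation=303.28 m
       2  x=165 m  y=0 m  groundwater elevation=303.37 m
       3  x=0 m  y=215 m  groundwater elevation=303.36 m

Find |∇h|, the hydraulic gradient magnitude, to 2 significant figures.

0.00066

∂h/∂x = (303.37 − 303.28) / (165 − 0) = +0.0005455
∂h/∂y = (303.36 − 303.28) / (215 − 0) = +0.0003721
|∇h| = √(0.0005455² + 0.0003721²) = 0.0006603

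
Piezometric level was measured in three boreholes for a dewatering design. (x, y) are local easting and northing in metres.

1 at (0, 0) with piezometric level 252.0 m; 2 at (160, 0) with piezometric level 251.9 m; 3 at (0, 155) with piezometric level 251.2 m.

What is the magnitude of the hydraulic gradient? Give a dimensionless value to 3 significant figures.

∂h/∂x = (251.9 − 252.0) / (160 − 0) = -0.0006250
∂h/∂y = (251.2 − 252.0) / (155 − 0) = -0.005161
|∇h| = √(-0.0006250² + -0.005161²) = 0.005199

0.00520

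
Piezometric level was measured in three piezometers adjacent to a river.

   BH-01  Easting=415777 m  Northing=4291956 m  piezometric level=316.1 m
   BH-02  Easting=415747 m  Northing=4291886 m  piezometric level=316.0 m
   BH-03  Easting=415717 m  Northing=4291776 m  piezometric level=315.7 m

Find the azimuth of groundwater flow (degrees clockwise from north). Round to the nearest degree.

121°

With h = a·x + b·y + c and BH-01 as origin, the differences give:
  (-30)·a + (-70)·b = -0.1
  (-60)·a + (-180)·b = -0.4
Eliminate b (×(-180) and ×(-70), subtract): 1200·a = -10.00 → a = ∂h/∂x = -0.008333
Back-substitute: b = ∂h/∂y = +0.005000.
Flow direction (−∇h) has components (+0.008333 E, -0.005000 N).
Azimuth = atan2(E, N) = atan2(+0.008333, -0.005000) = 121.0° ≈ 121°.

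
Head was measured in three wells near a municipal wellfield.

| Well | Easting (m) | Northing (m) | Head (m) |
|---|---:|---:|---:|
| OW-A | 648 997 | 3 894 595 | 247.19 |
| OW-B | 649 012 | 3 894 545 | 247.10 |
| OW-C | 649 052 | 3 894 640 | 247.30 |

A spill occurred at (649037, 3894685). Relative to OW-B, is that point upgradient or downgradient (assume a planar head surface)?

upgradient

Three-point gradient (reference OW-A): Δ to OW-B = (15, -50, -0.09), Δ to OW-C = (55, 45, +0.11).
∂h/∂x = +0.0004234, ∂h/∂y = +0.001927 (det = 3425).
Head at (649037, 3894685) = 247.19 + (+0.0004234)·(40) + (+0.001927)·(90) = 247.38 m.
That is higher than the 247.10 m at OW-B, so the point is upgradient.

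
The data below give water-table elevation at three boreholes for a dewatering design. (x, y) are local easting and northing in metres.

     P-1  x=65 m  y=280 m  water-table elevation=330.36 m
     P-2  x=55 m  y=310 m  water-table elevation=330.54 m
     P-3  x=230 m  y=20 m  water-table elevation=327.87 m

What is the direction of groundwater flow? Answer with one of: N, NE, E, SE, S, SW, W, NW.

With h = a·x + b·y + c and P-1 as origin, the differences give:
  (-10)·a + 30·b = +0.18
  165·a + (-260)·b = -2.49
Eliminate b (×(-260) and ×30, subtract): -2350·a = 27.900 → a = ∂h/∂x = -0.01187
Back-substitute: b = ∂h/∂y = +0.002043.
Flow = −∇h = (+0.01187 east, -0.002043 north), which points east.

E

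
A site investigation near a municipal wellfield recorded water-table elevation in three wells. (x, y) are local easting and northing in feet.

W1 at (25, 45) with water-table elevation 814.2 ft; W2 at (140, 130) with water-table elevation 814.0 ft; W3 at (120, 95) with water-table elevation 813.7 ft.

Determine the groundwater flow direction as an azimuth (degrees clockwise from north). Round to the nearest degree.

140°

Taking W1 as reference: W2−W1 = (115, 85, -0.2); W3−W1 = (95, 50, -0.5).
Determinant of the coordinate differences = 115·50 − 95·85 = -2325.
∂h/∂x = [(-0.2)·50 − (-0.5)·85] / -2325 = -0.01398
∂h/∂y = [115·(-0.5) − 95·(-0.2)] / -2325 = +0.01656
Flow direction (−∇h) has components (+0.01398 E, -0.01656 N).
Azimuth = atan2(E, N) = atan2(+0.01398, -0.01656) = 139.8° ≈ 140°.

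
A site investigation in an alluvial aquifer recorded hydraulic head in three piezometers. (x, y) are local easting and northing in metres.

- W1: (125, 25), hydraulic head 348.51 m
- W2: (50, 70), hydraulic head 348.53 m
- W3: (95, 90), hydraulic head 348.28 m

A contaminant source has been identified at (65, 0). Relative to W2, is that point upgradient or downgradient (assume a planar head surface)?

upgradient

Differences from W1: to W2 (Δx, Δy, Δh) = (-75, 45, +0.02); to W3 = (-30, 65, -0.23).
Determinant of the coordinate differences = (-75)·65 − (-30)·45 = -3525.
∂h/∂x = [(+0.02)·65 − (-0.23)·45] / -3525 = -0.003305
∂h/∂y = [(-75)·(-0.23) − (-30)·(+0.02)] / -3525 = -0.005064
Head at (65, 0) = 348.51 + (-0.003305)·(-60) + (-0.005064)·(-25) = 348.83 m.
That is higher than the 348.53 m at W2, so the point is upgradient.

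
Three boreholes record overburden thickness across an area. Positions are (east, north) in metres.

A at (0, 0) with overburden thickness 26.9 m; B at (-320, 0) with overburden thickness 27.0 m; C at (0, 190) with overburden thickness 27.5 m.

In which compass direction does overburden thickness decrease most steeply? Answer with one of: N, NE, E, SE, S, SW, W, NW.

S

∂d/∂x = (27.0 − 26.9) / (-320 − 0) = -0.0003125
∂d/∂y = (27.5 − 26.9) / (190 − 0) = +0.003158
Steepest decrease is along −∇f = (+0.0003125 E, -0.003158 N) → south.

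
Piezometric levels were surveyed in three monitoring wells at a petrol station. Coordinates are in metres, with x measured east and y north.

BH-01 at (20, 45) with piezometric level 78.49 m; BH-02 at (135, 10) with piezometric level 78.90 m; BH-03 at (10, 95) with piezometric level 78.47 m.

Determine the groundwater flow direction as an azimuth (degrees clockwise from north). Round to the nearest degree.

Taking BH-01 as reference: BH-02−BH-01 = (115, -35, +0.41); BH-03−BH-01 = (-10, 50, -0.02).
Solve a·Δx + b·Δy = Δh: det = 115·50 − (-10)·(-35) = 5400.
∂h/∂x = [(+0.41)·50 − (-0.02)·(-35)] / 5400 = +0.003667
∂h/∂y = [115·(-0.02) − (-10)·(+0.41)] / 5400 = +0.0003333
Flow direction (−∇h) has components (-0.003667 E, -0.0003333 N).
Azimuth = atan2(E, N) = atan2(-0.003667, -0.0003333) = 264.8° ≈ 265°.

265°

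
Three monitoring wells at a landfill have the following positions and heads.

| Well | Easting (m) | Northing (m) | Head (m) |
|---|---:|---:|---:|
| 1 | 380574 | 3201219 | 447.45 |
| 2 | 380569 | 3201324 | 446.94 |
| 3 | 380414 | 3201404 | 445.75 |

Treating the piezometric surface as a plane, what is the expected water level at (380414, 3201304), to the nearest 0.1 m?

Differences from 1: to 2 (Δx, Δy, Δh) = (-5, 105, -0.51); to 3 = (-160, 185, -1.70).
Solve a·Δx + b·Δy = Δh: det = (-5)·185 − (-160)·105 = 15875.
∂h/∂x = [(-0.51)·185 − (-1.70)·105] / 15875 = +0.005301
∂h/∂y = [(-5)·(-1.70) − (-160)·(-0.51)] / 15875 = -0.004605
h(380414, 3201304) = 447.45 + (+0.005301)·(-160) + (-0.004605)·(85) = 447.45 -0.848 -0.391 = 446.210 m.

446.2 m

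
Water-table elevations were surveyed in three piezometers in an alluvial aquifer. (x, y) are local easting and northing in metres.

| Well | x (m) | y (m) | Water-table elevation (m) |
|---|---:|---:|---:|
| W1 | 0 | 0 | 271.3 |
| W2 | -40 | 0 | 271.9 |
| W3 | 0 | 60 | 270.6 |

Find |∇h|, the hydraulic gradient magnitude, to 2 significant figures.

0.019

∂h/∂x = (271.9 − 271.3) / (-40 − 0) = -0.01500
∂h/∂y = (270.6 − 271.3) / (60 − 0) = -0.01167
|∇h| = √(-0.01500² + -0.01167²) = 0.019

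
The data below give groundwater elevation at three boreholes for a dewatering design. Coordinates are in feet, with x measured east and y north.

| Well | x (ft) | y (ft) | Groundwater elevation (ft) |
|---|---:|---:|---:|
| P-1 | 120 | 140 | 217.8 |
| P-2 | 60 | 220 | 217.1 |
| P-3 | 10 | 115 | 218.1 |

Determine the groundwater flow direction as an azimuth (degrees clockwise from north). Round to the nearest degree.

004°

With h = a·x + b·y + c and P-1 as origin, the differences give:
  (-60)·a + 80·b = -0.7
  (-110)·a + (-25)·b = +0.3
Eliminate b (×(-25) and ×80, subtract): 10300·a = -6.50 → a = ∂h/∂x = -0.0006311
Back-substitute: b = ∂h/∂y = -0.009223.
Flow direction (−∇h) has components (+0.0006311 E, +0.009223 N).
Azimuth = atan2(E, N) = atan2(+0.0006311, +0.009223) = 3.9° ≈ 004°.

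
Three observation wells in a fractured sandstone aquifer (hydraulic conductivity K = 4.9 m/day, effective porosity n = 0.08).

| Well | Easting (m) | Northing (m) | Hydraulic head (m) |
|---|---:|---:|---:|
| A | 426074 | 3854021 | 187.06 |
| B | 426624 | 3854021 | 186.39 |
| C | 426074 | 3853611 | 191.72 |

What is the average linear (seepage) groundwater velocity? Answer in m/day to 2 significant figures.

∂h/∂x = (186.39 − 187.06) / (426624 − 426074) = -0.001218
∂h/∂y = (191.72 − 187.06) / (3853611 − 3854021) = -0.01137
|∇h| = √(-0.001218² + -0.01137²) = 0.01144
Seepage velocity v = K·i/n = 4.9 × 0.01144 / 0.08 = 0.7007 m/day.

0.70 m/day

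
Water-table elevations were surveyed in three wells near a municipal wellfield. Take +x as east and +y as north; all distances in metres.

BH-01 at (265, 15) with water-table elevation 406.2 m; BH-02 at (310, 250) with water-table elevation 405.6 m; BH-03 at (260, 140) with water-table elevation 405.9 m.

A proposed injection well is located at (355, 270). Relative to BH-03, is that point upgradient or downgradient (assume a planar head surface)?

downgradient

Differences from BH-01: to BH-02 (Δx, Δy, Δh) = (45, 235, -0.6); to BH-03 = (-5, 125, -0.3).
Solve a·Δx + b·Δy = Δh: det = 45·125 − (-5)·235 = 6800.
∂h/∂x = [(-0.6)·125 − (-0.3)·235] / 6800 = -0.0006618
∂h/∂y = [45·(-0.3) − (-5)·(-0.6)] / 6800 = -0.002426
Head at (355, 270) = 406.2 + (-0.0006618)·(90) + (-0.002426)·(255) = 405.52 m.
That is lower than the 405.9 m at BH-03, so the point is downgradient.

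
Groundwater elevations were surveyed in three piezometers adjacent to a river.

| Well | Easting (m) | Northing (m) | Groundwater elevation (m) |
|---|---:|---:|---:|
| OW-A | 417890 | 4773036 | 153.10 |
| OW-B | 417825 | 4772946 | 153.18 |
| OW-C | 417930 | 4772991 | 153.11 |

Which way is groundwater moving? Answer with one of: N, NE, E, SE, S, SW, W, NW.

Taking OW-A as reference: OW-B−OW-A = (-65, -90, +0.08); OW-C−OW-A = (40, -45, +0.01).
Solve a·Δx + b·Δy = Δh: det = (-65)·(-45) − 40·(-90) = 6525.
∂h/∂x = [(+0.08)·(-45) − (+0.01)·(-90)] / 6525 = -0.0004138
∂h/∂y = [(-65)·(+0.01) − 40·(+0.08)] / 6525 = -0.0005900
Flow = −∇h = (+0.0004138 east, +0.0005900 north), which points northeast.

NE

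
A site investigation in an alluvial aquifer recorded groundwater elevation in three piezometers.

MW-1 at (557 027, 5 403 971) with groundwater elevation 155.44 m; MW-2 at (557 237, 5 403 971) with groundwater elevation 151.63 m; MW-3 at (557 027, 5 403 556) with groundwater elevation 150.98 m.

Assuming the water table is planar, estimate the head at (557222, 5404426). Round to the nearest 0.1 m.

∂h/∂x = (151.63 − 155.44) / (557237 − 557027) = -0.01814
∂h/∂y = (150.98 − 155.44) / (5403556 − 5403971) = +0.01075
h(557222, 5404426) = 155.44 + (-0.01814)·(195) + (+0.01075)·(455) = 155.44 -3.538 +4.890 = 156.792 m.

156.8 m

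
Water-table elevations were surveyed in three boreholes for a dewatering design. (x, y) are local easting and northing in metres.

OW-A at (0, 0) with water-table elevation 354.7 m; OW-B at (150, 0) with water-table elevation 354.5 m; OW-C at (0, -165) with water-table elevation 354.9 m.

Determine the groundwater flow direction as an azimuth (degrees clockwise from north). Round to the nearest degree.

048°

∂h/∂x = (354.5 − 354.7) / (150 − 0) = -0.001333
∂h/∂y = (354.9 − 354.7) / (-165 − 0) = -0.001212
Flow direction (−∇h) has components (+0.001333 E, +0.001212 N).
Azimuth = atan2(E, N) = atan2(+0.001333, +0.001212) = 47.7° ≈ 048°.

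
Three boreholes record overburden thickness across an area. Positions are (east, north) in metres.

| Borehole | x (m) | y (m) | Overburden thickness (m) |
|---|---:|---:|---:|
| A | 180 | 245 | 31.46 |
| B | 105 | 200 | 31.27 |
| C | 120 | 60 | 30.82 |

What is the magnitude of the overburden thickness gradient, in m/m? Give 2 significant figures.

Taking A as reference: B−A = (-75, -45, -0.19); C−A = (-60, -185, -0.64).
Solve a·Δx + b·Δy = Δd: det = (-75)·(-185) − (-60)·(-45) = 11175.
∂d/∂x = [(-0.19)·(-185) − (-0.64)·(-45)] / 11175 = +0.0005682
∂d/∂y = [(-75)·(-0.64) − (-60)·(-0.19)] / 11175 = +0.003275
|∇f| = √(0.0005682² + 0.003275²) = 0.003324 m/m

0.0033 m/m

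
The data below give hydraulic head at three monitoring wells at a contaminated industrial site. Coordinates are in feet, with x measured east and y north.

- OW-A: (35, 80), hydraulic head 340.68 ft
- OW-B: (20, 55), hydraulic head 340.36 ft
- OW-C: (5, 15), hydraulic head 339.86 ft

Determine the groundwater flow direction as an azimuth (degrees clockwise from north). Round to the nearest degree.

Taking OW-A as reference: OW-B−OW-A = (-15, -25, -0.32); OW-C−OW-A = (-30, -65, -0.82).
Solve a·Δx + b·Δy = Δh: det = (-15)·(-65) − (-30)·(-25) = 225.
∂h/∂x = [(-0.32)·(-65) − (-0.82)·(-25)] / 225 = +0.001333
∂h/∂y = [(-15)·(-0.82) − (-30)·(-0.32)] / 225 = +0.01200
Flow direction (−∇h) has components (-0.001333 E, -0.01200 N).
Azimuth = atan2(E, N) = atan2(-0.001333, -0.01200) = 186.3° ≈ 186°.

186°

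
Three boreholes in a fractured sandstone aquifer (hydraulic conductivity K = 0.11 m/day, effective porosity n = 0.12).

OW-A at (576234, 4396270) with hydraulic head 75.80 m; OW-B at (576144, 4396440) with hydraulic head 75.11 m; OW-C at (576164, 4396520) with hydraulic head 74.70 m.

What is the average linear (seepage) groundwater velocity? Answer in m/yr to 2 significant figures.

1.7 m/yr

Taking OW-A as reference: OW-B−OW-A = (-90, 170, -0.69); OW-C−OW-A = (-70, 250, -1.10).
Determinant of the coordinate differences = (-90)·250 − (-70)·170 = -10600.
∂h/∂x = [(-0.69)·250 − (-1.10)·170] / -10600 = -0.001368
∂h/∂y = [(-90)·(-1.10) − (-70)·(-0.69)] / -10600 = -0.004783
|∇h| = √(-0.001368² + -0.004783²) = 0.004975
Seepage velocity v = K·i/n = 0.11 × 0.004975 / 0.12 = 0.00456 m/day = 1.666 m/yr.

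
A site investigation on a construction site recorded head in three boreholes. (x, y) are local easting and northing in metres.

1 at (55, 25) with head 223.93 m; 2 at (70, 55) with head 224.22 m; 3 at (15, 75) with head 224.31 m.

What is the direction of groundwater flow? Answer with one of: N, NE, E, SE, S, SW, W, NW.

S

With h = a·x + b·y + c and 1 as origin, the differences give:
  15·a + 30·b = +0.29
  (-40)·a + 50·b = +0.38
Eliminate b (×50 and ×30, subtract): 1950·a = 3.100 → a = ∂h/∂x = +0.001590
Back-substitute: b = ∂h/∂y = +0.008872.
Flow = −∇h = (-0.001590 east, -0.008872 north), which points south.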